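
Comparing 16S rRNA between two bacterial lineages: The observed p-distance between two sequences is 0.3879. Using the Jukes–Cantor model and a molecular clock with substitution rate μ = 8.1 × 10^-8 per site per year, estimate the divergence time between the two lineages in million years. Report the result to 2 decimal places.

3.37

d = −(3/4) ln(1 − 4p/3) = −0.75 ln(1 − 0.5172) = −0.75 ln(0.4828)
  = −0.75 × (-0.728153) = 0.546115 substitutions/site.
Under a molecular clock d = 2μt, so t = d/(2μ) = 0.546115 / (2 × 8.1 × 10^-8) = 3.37 million years.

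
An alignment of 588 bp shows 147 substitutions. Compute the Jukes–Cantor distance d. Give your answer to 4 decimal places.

0.3041

p = 147/588 = 0.25.
d = −(3/4) ln(1 − 4p/3) = −0.75 ln(1 − 0.333333) = −0.75 ln(0.666667)
  = −0.75 × (-0.405465) = 0.304099 substitutions/site.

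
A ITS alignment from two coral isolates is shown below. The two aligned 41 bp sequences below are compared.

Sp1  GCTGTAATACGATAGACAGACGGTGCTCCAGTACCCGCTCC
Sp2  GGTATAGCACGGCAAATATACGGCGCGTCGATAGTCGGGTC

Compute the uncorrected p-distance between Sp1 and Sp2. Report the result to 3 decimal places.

0.463

The sequences differ at 19 of 41 positions.
p = 19/41 = 0.463414… ≈ 0.463 (to 3 d.p.).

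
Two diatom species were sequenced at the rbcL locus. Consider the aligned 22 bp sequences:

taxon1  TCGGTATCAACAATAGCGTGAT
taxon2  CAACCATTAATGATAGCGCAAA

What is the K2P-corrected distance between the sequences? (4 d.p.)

1.0758

Of 22 sites, 8 differences are transitions and 3 are transversions, so P = 8/22 ≈ 0.363636 and Q = 3/22 ≈ 0.136364.
Under the Kimura two-parameter model, d = −½ ln(1 − 2P − Q) − ¼ ln(1 − 2Q).
1 − 2P − Q = 0.136364, giving −½ ln(0.136364) = 0.996214.
1 − 2Q = 0.727272, giving −¼ ln(0.727272) = 0.079614.
d = 0.996214 + 0.079614 = 1.075828.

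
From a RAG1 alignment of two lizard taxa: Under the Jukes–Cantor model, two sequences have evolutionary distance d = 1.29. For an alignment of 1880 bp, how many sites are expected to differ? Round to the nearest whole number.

1158

Invert JC69: p = (3/4)(1 − e^(−4d/3)) = 0.75 × (1 − e^(-1.72)) = 0.75 × (1 − 0.179066) = 0.615701.
Expected differing sites = pL ≈ 0.615701 × 1880 = 1157.51788 ≈ 1158.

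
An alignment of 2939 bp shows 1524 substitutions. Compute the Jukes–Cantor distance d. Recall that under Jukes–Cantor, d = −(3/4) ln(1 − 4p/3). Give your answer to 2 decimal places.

0.88

p = 1524/2939 ≈ 0.518544.
d = −(3/4) ln(1 − 4p/3) = −0.75 ln(1 − 0.691392) = −0.75 ln(0.308608)
  = −0.75 × (-1.175683) = 0.881762 substitutions/site.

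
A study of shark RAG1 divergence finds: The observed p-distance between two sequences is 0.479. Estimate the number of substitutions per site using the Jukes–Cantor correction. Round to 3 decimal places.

0.763

d = −(3/4) ln(1 − 4p/3) = −0.75 ln(1 − 0.638667) = −0.75 ln(0.361333)
  = −0.75 × (-1.017955) = 0.763466 substitutions/site.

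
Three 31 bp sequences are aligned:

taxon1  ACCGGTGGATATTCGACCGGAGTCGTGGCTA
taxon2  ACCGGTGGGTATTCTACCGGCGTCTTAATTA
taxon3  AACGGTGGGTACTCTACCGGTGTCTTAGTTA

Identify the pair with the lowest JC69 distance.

taxon2 and taxon3

taxon1–taxon2: 7/31 differ, p = 0.226, d = 0.269.
taxon1–taxon3: 8/31 differ, p = 0.258, d = 0.316.
taxon2–taxon3: 4/31 differ, p = 0.129, d = 0.142.
The smallest distance is between taxon2 and taxon3.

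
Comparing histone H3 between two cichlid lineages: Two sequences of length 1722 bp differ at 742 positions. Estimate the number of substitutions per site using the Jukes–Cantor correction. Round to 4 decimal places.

p = 742/1722 ≈ 0.430894.
d = −(3/4) ln(1 − 4p/3) = −0.75 ln(1 − 0.574525) = −0.75 ln(0.425475)
  = −0.75 × (-0.854549) = 0.640912 substitutions/site.

0.6409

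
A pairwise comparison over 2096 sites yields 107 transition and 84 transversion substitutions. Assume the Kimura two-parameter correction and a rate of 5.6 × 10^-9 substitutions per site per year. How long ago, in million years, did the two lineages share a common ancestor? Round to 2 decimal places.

P = 107/2096 ≈ 0.05105 and Q = 84/2096 ≈ 0.040076.
Under the Kimura two-parameter model, d = −½ ln(1 − 2P − Q) − ¼ ln(1 − 2Q).
1 − 2P − Q = 0.857824, giving −½ ln(0.857824) = 0.076678.
1 − 2Q = 0.919848, giving −¼ ln(0.919848) = 0.020887.
d = 0.076678 + 0.020887 = 0.097565.
Under a molecular clock d = 2μt, so t = d/(2μ) = 0.097565 / (2 × 5.6 × 10^-9) = 8.71 million years.

8.71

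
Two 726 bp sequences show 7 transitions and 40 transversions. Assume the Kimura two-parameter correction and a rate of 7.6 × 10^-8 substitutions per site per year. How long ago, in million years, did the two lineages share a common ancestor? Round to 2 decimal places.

P = 7/726 ≈ 0.009642 and Q = 40/726 ≈ 0.055096.
Under the Kimura two-parameter model, d = −½ ln(1 − 2P − Q) − ¼ ln(1 − 2Q).
1 − 2P − Q = 0.92562, giving −½ ln(0.92562) = 0.038646.
1 − 2Q = 0.889808, giving −¼ ln(0.889808) = 0.029187.
d = 0.038646 + 0.029187 = 0.067833.
Under a molecular clock d = 2μt, so t = d/(2μ) = 0.067833 / (2 × 7.6 × 10^-8) = 0.45 million years.

0.45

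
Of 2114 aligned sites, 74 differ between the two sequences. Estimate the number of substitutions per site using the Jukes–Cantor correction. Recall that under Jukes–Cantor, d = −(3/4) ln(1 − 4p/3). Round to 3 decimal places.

p = 74/2114 ≈ 0.035005.
d = −(3/4) ln(1 − 4p/3) = −0.75 ln(1 − 0.046673) = −0.75 ln(0.953327)
  = −0.75 × (-0.047797) = 0.035848 substitutions/site.

0.036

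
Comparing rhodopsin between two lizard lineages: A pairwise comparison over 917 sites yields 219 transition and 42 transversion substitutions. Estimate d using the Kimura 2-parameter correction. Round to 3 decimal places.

P = 219/917 ≈ 0.238822 and Q = 42/917 ≈ 0.045802.
Under the Kimura two-parameter model, d = −½ ln(1 − 2P − Q) − ¼ ln(1 − 2Q).
1 − 2P − Q = 0.476554, giving −½ ln(0.476554) = 0.370587.
1 − 2Q = 0.908396, giving −¼ ln(0.908396) = 0.024019.
d = 0.370587 + 0.024019 = 0.394606.

0.395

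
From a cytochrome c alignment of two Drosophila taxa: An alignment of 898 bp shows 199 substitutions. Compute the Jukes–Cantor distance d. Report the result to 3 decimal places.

p = 199/898 ≈ 0.221604.
d = −(3/4) ln(1 − 4p/3) = −0.75 ln(1 − 0.295472) = −0.75 ln(0.704528)
  = −0.75 × (-0.350227) = 0.262670 substitutions/site.

0.263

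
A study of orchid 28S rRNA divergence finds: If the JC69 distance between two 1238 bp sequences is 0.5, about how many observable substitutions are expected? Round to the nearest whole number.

Invert JC69: p = (3/4)(1 − e^(−4d/3)) = 0.75 × (1 − e^(-0.666667)) = 0.75 × (1 − 0.513417) = 0.364937.
Expected differing sites = pL ≈ 0.364937 × 1238 = 451.792006 ≈ 452.

452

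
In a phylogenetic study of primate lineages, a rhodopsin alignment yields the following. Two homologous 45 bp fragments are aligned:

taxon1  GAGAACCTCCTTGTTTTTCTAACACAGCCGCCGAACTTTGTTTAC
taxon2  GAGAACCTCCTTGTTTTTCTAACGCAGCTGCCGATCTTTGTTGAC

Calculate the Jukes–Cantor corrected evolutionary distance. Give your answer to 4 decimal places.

0.0946

The sequences differ at 4 of 45 sites (24, 29, 35, 43), so p = 4/45 ≈ 0.088889.
d = −(3/4) ln(1 − 4p/3) = −0.75 ln(1 − 0.118519) = −0.75 ln(0.881481)
  = −0.75 × (-0.126152) = 0.094614 substitutions/site.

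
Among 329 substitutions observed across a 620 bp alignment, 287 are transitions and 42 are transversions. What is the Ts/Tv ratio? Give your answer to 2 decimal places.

6.83

R = 287/42 = 6.833333… ≈ 6.83 (to 2 d.p.).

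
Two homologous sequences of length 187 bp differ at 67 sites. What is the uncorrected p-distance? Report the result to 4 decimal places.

p = 67/187 = 0.358288… ≈ 0.3583 (to 4 d.p.).

0.3583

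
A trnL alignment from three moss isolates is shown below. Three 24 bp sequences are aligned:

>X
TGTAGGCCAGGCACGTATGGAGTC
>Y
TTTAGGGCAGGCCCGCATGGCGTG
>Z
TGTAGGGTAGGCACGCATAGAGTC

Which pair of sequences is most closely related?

X and Z

X–Y: 6/24 differ, p = 0.250, d = 0.304.
X–Z: 4/24 differ, p = 0.167, d = 0.188.
Y–Z: 6/24 differ, p = 0.250, d = 0.304.
The smallest distance is between X and Z.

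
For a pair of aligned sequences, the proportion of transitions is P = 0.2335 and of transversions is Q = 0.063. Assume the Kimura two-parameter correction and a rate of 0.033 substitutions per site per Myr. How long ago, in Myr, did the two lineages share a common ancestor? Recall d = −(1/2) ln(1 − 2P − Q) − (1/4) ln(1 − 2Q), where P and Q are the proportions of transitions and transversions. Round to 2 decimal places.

6.23

Under the Kimura two-parameter model, d = −½ ln(1 − 2P − Q) − ¼ ln(1 − 2Q).
1 − 2P − Q = 0.47, giving −½ ln(0.47) = 0.377511.
1 − 2Q = 0.874, giving −¼ ln(0.874) = 0.033669.
d = 0.377511 + 0.033669 = 0.411180.
Under a molecular clock d = 2μt, so t = d/(2μ) = 0.411180 / (2 × 0.033) = 6.23 Myr.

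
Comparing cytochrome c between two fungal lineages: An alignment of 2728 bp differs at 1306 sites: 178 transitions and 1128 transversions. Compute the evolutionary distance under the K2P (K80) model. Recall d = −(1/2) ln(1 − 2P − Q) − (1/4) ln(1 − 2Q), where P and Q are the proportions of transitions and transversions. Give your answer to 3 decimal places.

0.831

P = 178/2728 ≈ 0.065249 and Q = 1128/2728 ≈ 0.41349.
Under the Kimura two-parameter model, d = −½ ln(1 − 2P − Q) − ¼ ln(1 − 2Q).
1 − 2P − Q = 0.456012, giving −½ ln(0.456012) = 0.392618.
1 − 2Q = 0.17302, giving −¼ ln(0.17302) = 0.438587.
d = 0.392618 + 0.438587 = 0.831205.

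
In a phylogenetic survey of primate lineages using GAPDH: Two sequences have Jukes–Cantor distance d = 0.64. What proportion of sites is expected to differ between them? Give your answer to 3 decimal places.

0.431

p = (3/4)(1 − e^(−4d/3)) = 0.75 × (1 − e^(-0.853333)) = 0.75 × (1 − 0.425993) = 0.430505.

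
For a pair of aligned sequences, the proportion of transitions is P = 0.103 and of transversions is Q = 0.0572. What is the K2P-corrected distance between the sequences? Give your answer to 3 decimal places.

0.183

Under the Kimura two-parameter model, d = −½ ln(1 − 2P − Q) − ¼ ln(1 − 2Q).
1 − 2P − Q = 0.7368, giving −½ ln(0.7368) = 0.152719.
1 − 2Q = 0.8856, giving −¼ ln(0.8856) = 0.030372.
d = 0.152719 + 0.030372 = 0.183091.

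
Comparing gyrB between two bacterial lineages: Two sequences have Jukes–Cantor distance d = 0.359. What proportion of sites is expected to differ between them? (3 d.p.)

p = (3/4)(1 − e^(−4d/3)) = 0.75 × (1 − e^(-0.478667)) = 0.75 × (1 − 0.619609) = 0.285293.

0.285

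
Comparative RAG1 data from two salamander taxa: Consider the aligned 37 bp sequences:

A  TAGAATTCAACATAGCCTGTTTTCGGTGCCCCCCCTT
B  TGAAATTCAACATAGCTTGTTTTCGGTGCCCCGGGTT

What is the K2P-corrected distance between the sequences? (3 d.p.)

Of 37 sites, 3 differences are transitions and 3 are transversions, so P = 3/37 ≈ 0.081081 and Q = 3/37 ≈ 0.081081.
Under the Kimura two-parameter model, d = −½ ln(1 − 2P − Q) − ¼ ln(1 − 2Q).
1 − 2P − Q = 0.756757, giving −½ ln(0.756757) = 0.139357.
1 − 2Q = 0.837838, giving −¼ ln(0.837838) = 0.044233.
d = 0.139357 + 0.044233 = 0.183590.

0.184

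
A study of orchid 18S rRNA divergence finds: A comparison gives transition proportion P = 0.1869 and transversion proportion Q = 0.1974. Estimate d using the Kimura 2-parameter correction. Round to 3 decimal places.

Under the Kimura two-parameter model, d = −½ ln(1 − 2P − Q) − ¼ ln(1 − 2Q).
1 − 2P − Q = 0.4288, giving −½ ln(0.4288) = 0.423382.
1 − 2Q = 0.6052, giving −¼ ln(0.6052) = 0.125549.
d = 0.423382 + 0.125549 = 0.548931.

0.549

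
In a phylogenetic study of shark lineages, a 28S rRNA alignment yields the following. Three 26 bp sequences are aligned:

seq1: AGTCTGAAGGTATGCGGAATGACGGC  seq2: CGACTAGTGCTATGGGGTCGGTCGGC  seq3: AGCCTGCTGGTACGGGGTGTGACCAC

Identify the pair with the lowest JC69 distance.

seq1 and seq3

seq1–seq2: 11/26 differ, p = 0.423, d = 0.623.
seq1–seq3: 9/26 differ, p = 0.346, d = 0.464.
seq2–seq3: 11/26 differ, p = 0.423, d = 0.623.
The smallest distance is between seq1 and seq3.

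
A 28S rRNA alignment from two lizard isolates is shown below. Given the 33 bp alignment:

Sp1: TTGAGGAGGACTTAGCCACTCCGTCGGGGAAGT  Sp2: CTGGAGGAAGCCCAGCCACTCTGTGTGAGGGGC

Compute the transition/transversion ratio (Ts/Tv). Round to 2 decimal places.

Transitions are A↔G and C↔T; transversions are all other mismatches.
Transitions: 14. Transversions: 2.
R = 14/2 = 7.00.

7.00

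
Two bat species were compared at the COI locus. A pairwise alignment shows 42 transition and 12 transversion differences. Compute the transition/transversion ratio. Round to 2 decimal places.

3.50

R = 42/12 = 3.50.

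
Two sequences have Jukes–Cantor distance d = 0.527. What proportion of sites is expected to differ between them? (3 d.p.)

0.379

p = (3/4)(1 − e^(−4d/3)) = 0.75 × (1 − e^(-0.702667)) = 0.75 × (1 − 0.495263) = 0.378553.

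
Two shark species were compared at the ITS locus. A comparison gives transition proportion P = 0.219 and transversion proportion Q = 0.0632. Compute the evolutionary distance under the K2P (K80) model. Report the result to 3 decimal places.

0.382

Under the Kimura two-parameter model, d = −½ ln(1 − 2P − Q) − ¼ ln(1 − 2Q).
1 − 2P − Q = 0.4988, giving −½ ln(0.4988) = 0.347775.
1 − 2Q = 0.8736, giving −¼ ln(0.8736) = 0.033783.
d = 0.347775 + 0.033783 = 0.381558.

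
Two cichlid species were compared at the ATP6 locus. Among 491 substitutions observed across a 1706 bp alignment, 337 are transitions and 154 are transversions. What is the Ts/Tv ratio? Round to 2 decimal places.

2.19

R = 337/154 = 2.188311… ≈ 2.19 (to 2 d.p.).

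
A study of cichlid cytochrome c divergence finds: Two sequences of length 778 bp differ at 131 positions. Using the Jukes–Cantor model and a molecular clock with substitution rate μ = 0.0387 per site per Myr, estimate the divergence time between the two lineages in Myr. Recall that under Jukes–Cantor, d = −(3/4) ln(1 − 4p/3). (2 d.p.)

2.46

p = 131/778 ≈ 0.16838.
d = −(3/4) ln(1 − 4p/3) = −0.75 ln(1 − 0.224507) = −0.75 ln(0.775493)
  = −0.75 × (-0.254256) = 0.190692 substitutions/site.
Under a molecular clock d = 2μt, so t = d/(2μ) = 0.190692 / (2 × 0.0387) = 2.46 Myr.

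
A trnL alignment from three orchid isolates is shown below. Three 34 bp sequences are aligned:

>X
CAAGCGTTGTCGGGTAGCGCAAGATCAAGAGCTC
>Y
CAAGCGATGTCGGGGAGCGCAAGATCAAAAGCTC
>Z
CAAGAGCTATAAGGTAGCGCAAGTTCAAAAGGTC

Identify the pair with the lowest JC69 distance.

X and Y

X–Y: 3/34 differ, p = 0.088, d = 0.094.
X–Z: 8/34 differ, p = 0.235, d = 0.282.
Y–Z: 8/34 differ, p = 0.235, d = 0.282.
The smallest distance is between X and Y.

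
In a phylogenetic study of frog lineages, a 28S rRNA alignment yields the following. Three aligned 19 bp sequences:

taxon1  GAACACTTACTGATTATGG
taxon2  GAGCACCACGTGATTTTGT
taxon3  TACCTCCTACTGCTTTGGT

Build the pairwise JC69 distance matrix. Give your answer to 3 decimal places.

taxon1–taxon2: 7/19 sites differ → p ≈ 0.368421, d = −0.75 ln(1 − 0.491228) = 0.506816 ≈ 0.507.
taxon1–taxon3: 8/19 sites differ → p ≈ 0.421053, d = −0.75 ln(1 − 0.561404) = 0.618132 ≈ 0.618.
taxon2–taxon3: 8/19 sites differ → p ≈ 0.421053, d = −0.75 ln(1 − 0.561404) = 0.618132 ≈ 0.618.

d(taxon1,taxon2) = 0.507, d(taxon1,taxon3) = 0.618, d(taxon2,taxon3) = 0.618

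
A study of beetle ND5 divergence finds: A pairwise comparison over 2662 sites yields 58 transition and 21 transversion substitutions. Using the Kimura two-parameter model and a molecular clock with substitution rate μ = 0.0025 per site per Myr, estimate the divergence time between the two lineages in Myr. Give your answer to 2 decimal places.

P = 58/2662 ≈ 0.021788 and Q = 21/2662 ≈ 0.007889.
Under the Kimura two-parameter model, d = −½ ln(1 − 2P − Q) − ¼ ln(1 − 2Q).
1 − 2P − Q = 0.948535, giving −½ ln(0.948535) = 0.026418.
1 − 2Q = 0.984222, giving −¼ ln(0.984222) = 0.003976.
d = 0.026418 + 0.003976 = 0.030394.
Under a molecular clock d = 2μt, so t = d/(2μ) = 0.030394 / (2 × 0.0025) = 6.08 Myr.

6.08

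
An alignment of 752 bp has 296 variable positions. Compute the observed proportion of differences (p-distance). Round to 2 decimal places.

0.39

p = 296/752 = 0.393617… ≈ 0.39 (to 2 d.p.).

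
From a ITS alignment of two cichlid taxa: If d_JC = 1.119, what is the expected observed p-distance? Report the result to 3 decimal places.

0.581

p = (3/4)(1 − e^(−4d/3)) = 0.75 × (1 − e^(-1.492)) = 0.75 × (1 − 0.224922) = 0.581309.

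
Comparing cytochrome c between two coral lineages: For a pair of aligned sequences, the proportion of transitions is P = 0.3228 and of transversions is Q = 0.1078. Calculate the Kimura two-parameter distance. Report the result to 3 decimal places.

0.761

Under the Kimura two-parameter model, d = −½ ln(1 − 2P − Q) − ¼ ln(1 − 2Q).
1 − 2P − Q = 0.2466, giving −½ ln(0.2466) = 0.699994.
1 − 2Q = 0.7844, giving −¼ ln(0.7844) = 0.060709.
d = 0.699994 + 0.060709 = 0.760703.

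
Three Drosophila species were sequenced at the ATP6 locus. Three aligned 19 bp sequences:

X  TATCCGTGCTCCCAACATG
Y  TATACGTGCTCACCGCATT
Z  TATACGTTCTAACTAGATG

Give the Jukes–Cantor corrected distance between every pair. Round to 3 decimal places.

d(X,Y) = 0.324, d(X,Z) = 0.410, d(Y,Z) = 0.410

X–Y: 5/19 sites differ → p ≈ 0.263158, d = −0.75 ln(1 − 0.350877) = 0.324100 ≈ 0.324.
X–Z: 6/19 sites differ → p ≈ 0.315789, d = −0.75 ln(1 − 0.421052) = 0.409907 ≈ 0.410.
Y–Z: 6/19 sites differ → p ≈ 0.315789, d = −0.75 ln(1 − 0.421052) = 0.409907 ≈ 0.410.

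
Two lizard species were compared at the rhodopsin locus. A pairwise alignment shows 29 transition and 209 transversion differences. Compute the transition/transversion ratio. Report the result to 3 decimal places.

R = 29/209 = 0.138755… ≈ 0.139 (to 3 d.p.).

0.139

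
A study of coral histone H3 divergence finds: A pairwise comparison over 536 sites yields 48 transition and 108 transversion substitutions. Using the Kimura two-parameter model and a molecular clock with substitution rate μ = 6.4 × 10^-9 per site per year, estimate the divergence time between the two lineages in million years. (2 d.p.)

28.79

P = 48/536 ≈ 0.089552 and Q = 108/536 ≈ 0.201493.
Under the Kimura two-parameter model, d = −½ ln(1 − 2P − Q) − ¼ ln(1 − 2Q).
1 − 2P − Q = 0.619403, giving −½ ln(0.619403) = 0.239500.
1 − 2Q = 0.597014, giving −¼ ln(0.597014) = 0.128954.
d = 0.239500 + 0.128954 = 0.368454.
Under a molecular clock d = 2μt, so t = d/(2μ) = 0.368454 / (2 × 6.4 × 10^-9) = 28.79 million years.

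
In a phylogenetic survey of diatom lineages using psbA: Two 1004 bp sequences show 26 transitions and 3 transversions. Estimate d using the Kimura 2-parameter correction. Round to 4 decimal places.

P = 26/1004 ≈ 0.025896 and Q = 3/1004 ≈ 0.002988.
Under the Kimura two-parameter model, d = −½ ln(1 − 2P − Q) − ¼ ln(1 − 2Q).
1 − 2P − Q = 0.94522, giving −½ ln(0.94522) = 0.028169.
1 − 2Q = 0.994024, giving −¼ ln(0.994024) = 0.001498.
d = 0.028169 + 0.001498 = 0.029667.

0.0297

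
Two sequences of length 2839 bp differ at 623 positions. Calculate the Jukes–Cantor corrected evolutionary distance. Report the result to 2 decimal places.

p = 623/2839 ≈ 0.219443.
d = −(3/4) ln(1 − 4p/3) = −0.75 ln(1 − 0.292591) = −0.75 ln(0.707409)
  = −0.75 × (-0.346146) = 0.259610 substitutions/site.

0.26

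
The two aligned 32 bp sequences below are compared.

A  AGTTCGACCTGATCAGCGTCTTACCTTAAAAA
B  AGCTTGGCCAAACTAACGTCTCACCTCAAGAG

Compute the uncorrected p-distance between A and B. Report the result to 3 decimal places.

The sequences differ at 12 of 32 positions.
p = 12/32 = 0.375.

0.375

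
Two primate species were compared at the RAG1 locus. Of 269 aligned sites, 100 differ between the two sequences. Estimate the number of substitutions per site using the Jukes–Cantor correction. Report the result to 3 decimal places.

0.513

p = 100/269 ≈ 0.371747.
d = −(3/4) ln(1 − 4p/3) = −0.75 ln(1 − 0.495663) = −0.75 ln(0.504337)
  = −0.75 × (-0.684511) = 0.513383 substitutions/site.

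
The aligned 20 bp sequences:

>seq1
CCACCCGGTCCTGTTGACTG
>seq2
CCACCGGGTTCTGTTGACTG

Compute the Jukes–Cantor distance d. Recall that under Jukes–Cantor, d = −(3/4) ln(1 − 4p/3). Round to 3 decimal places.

0.107

The sequences differ at 2 of 20 sites (6, 10), so p = 2/20 = 0.1.
d = −(3/4) ln(1 − 4p/3) = −0.75 ln(1 − 0.133333) = −0.75 ln(0.866667)
  = −0.75 × (-0.143100) = 0.107325 substitutions/site.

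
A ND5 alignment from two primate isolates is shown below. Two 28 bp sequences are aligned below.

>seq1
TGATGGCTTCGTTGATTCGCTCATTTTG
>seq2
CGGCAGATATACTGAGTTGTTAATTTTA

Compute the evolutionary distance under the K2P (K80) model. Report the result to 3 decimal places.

Of 28 sites, 10 differences are transitions and 4 are transversions, so P = 10/28 ≈ 0.357143 and Q = 4/28 ≈ 0.142857.
Under the Kimura two-parameter model, d = −½ ln(1 − 2P − Q) − ¼ ln(1 − 2Q).
1 − 2P − Q = 0.142857, giving −½ ln(0.142857) = 0.972956.
1 − 2Q = 0.714286, giving −¼ ln(0.714286) = 0.084118.
d = 0.972956 + 0.084118 = 1.057074.

1.057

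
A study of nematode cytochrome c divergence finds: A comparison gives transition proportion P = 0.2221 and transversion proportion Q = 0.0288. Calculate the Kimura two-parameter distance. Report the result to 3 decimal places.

Under the Kimura two-parameter model, d = −½ ln(1 − 2P − Q) − ¼ ln(1 − 2Q).
1 − 2P − Q = 0.527, giving −½ ln(0.527) = 0.320277.
1 − 2Q = 0.9424, giving −¼ ln(0.9424) = 0.014831.
d = 0.320277 + 0.014831 = 0.335108.

0.335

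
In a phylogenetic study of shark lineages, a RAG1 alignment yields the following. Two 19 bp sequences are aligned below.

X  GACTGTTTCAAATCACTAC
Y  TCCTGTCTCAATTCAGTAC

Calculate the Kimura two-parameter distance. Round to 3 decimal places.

0.326

Of 19 sites, 1 differences are transitions and 4 are transversions, so P = 1/19 ≈ 0.052632 and Q = 4/19 ≈ 0.210526.
Under the Kimura two-parameter model, d = −½ ln(1 − 2P − Q) − ¼ ln(1 − 2Q).
1 − 2P − Q = 0.68421, giving −½ ln(0.68421) = 0.189745.
1 − 2Q = 0.578948, giving −¼ ln(0.578948) = 0.136636.
d = 0.189745 + 0.136636 = 0.326381.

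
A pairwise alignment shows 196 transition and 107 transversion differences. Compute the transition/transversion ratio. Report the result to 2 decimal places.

1.83

R = 196/107 = 1.831775… ≈ 1.83 (to 2 d.p.).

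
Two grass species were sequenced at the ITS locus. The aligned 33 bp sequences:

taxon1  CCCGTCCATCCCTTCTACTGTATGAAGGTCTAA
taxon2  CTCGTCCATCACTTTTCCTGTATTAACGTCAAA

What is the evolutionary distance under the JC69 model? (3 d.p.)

The sequences differ at 7 of 33 sites (2, 11, 15, 17, 24, 27, 31), so p = 7/33 ≈ 0.212121.
d = −(3/4) ln(1 − 4p/3) = −0.75 ln(1 − 0.282828) = −0.75 ln(0.717172)
  = −0.75 × (-0.332440) = 0.249330 substitutions/site.

0.249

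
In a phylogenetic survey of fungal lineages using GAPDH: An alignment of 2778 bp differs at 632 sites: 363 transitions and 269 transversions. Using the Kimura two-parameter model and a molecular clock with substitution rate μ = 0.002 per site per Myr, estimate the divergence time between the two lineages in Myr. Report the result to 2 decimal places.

P = 363/2778 ≈ 0.13067 and Q = 269/2778 ≈ 0.096832.
Under the Kimura two-parameter model, d = −½ ln(1 − 2P − Q) − ¼ ln(1 − 2Q).
1 − 2P − Q = 0.641828, giving −½ ln(0.641828) = 0.221717.
1 − 2Q = 0.806336, giving −¼ ln(0.806336) = 0.053814.
d = 0.221717 + 0.053814 = 0.275531.
Under a molecular clock d = 2μt, so t = d/(2μ) = 0.275531 / (2 × 0.002) = 68.88 Myr.

68.88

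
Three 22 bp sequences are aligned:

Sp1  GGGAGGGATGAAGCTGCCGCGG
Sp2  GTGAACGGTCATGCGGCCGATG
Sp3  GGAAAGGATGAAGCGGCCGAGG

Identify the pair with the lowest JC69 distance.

Sp1–Sp2: 9/22 differ, p = 0.409, d = 0.591.
Sp1–Sp3: 4/22 differ, p = 0.182, d = 0.208.
Sp2–Sp3: 7/22 differ, p = 0.318, d = 0.414.
The smallest distance is between Sp1 and Sp3.

Sp1 and Sp3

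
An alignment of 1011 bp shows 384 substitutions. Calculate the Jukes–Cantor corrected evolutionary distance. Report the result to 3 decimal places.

p = 384/1011 ≈ 0.379822.
d = −(3/4) ln(1 − 4p/3) = −0.75 ln(1 − 0.506429) = −0.75 ln(0.493571)
  = −0.75 × (-0.706089) = 0.529567 substitutions/site.

0.530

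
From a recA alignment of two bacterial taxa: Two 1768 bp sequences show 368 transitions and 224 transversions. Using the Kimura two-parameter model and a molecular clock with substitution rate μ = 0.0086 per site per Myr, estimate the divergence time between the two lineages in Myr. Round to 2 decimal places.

27.01

P = 368/1768 ≈ 0.208145 and Q = 224/1768 ≈ 0.126697.
Under the Kimura two-parameter model, d = −½ ln(1 − 2P − Q) − ¼ ln(1 − 2Q).
1 − 2P − Q = 0.457013, giving −½ ln(0.457013) = 0.391522.
1 − 2Q = 0.746606, giving −¼ ln(0.746606) = 0.073054.
d = 0.391522 + 0.073054 = 0.464576.
Under a molecular clock d = 2μt, so t = d/(2μ) = 0.464576 / (2 × 0.0086) = 27.01 Myr.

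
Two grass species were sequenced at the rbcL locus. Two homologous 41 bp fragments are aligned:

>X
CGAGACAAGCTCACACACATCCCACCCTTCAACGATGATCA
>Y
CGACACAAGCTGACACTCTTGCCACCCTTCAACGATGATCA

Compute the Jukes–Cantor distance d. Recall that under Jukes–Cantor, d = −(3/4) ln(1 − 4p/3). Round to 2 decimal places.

0.13

The sequences differ at 5 of 41 sites (4, 12, 17, 19, 21), so p = 5/41 ≈ 0.121951.
d = −(3/4) ln(1 − 4p/3) = −0.75 ln(1 − 0.162601) = −0.75 ln(0.837399)
  = −0.75 × (-0.177455) = 0.133091 substitutions/site.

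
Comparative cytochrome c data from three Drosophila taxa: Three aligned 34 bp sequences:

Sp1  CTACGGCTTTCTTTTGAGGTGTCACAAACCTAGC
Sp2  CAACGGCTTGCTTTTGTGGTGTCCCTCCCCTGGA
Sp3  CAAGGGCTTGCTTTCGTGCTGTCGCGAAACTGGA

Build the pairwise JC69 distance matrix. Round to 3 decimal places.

Sp1–Sp2: 9/34 sites differ → p ≈ 0.264706, d = −0.75 ln(1 − 0.352941) = 0.326488 ≈ 0.326.
Sp1–Sp3: 11/34 sites differ → p ≈ 0.323529, d = −0.75 ln(1 − 0.431372) = 0.423397 ≈ 0.423.
Sp2–Sp3: 8/34 sites differ → p ≈ 0.235294, d = −0.75 ln(1 − 0.313725) = 0.282358 ≈ 0.282.

d(Sp1,Sp2) = 0.326, d(Sp1,Sp3) = 0.423, d(Sp2,Sp3) = 0.282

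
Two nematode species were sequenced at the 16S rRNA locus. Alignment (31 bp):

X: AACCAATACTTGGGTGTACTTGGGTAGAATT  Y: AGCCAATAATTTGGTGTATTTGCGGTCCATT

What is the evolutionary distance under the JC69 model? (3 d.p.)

0.367

The sequences differ at 9 of 31 sites (2, 9, 12, 19, 23, 25, 26, 27, 28), so p = 9/31 ≈ 0.290323.
d = −(3/4) ln(1 − 4p/3) = −0.75 ln(1 − 0.387097) = −0.75 ln(0.612903)
  = −0.75 × (-0.489549) = 0.367162 substitutions/site.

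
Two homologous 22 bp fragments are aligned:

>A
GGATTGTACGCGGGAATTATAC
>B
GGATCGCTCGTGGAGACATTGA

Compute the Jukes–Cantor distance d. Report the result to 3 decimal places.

The sequences differ at 11 of 22 sites, so p = 11/22 = 0.5.
d = −(3/4) ln(1 − 4p/3) = −0.75 ln(1 − 0.666667) = −0.75 ln(0.333333)
  = −0.75 × (-1.098613) = 0.823960 substitutions/site.

0.824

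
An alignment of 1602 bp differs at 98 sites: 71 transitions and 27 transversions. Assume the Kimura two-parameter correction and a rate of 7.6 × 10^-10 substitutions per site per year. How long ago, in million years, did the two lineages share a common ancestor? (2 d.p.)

P = 71/1602 ≈ 0.04432 and Q = 27/1602 ≈ 0.016854.
Under the Kimura two-parameter model, d = −½ ln(1 − 2P − Q) − ¼ ln(1 − 2Q).
1 − 2P − Q = 0.894506, giving −½ ln(0.894506) = 0.055742.
1 − 2Q = 0.966292, giving −¼ ln(0.966292) = 0.008572.
d = 0.055742 + 0.008572 = 0.064314.
Under a molecular clock d = 2μt, so t = d/(2μ) = 0.064314 / (2 × 7.6 × 10^-10) = 42.31 million years.

42.31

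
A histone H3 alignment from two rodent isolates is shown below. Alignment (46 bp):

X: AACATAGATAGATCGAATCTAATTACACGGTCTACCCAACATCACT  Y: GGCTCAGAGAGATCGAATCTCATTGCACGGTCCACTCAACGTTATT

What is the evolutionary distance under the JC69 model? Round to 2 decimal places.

The sequences differ at 12 of 46 sites, so p = 12/46 ≈ 0.26087.
d = −(3/4) ln(1 − 4p/3) = −0.75 ln(1 − 0.347827) = −0.75 ln(0.652173)
  = −0.75 × (-0.427445) = 0.320584 substitutions/site.

0.32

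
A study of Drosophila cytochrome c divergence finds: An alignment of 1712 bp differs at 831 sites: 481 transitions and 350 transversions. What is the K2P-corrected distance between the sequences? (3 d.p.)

0.858

P = 481/1712 ≈ 0.280958 and Q = 350/1712 ≈ 0.204439.
Under the Kimura two-parameter model, d = −½ ln(1 − 2P − Q) − ¼ ln(1 − 2Q).
1 − 2P − Q = 0.233645, giving −½ ln(0.233645) = 0.726976.
1 − 2Q = 0.591122, giving −¼ ln(0.591122) = 0.131433.
d = 0.726976 + 0.131433 = 0.858409.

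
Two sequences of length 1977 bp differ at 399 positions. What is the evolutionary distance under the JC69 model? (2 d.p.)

0.24

p = 399/1977 ≈ 0.201821.
d = −(3/4) ln(1 − 4p/3) = −0.75 ln(1 − 0.269095) = −0.75 ln(0.730905)
  = −0.75 × (-0.313472) = 0.235104 substitutions/site.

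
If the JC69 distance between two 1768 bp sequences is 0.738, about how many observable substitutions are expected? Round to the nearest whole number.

Invert JC69: p = (3/4)(1 − e^(−4d/3)) = 0.75 × (1 − e^(-0.984)) = 0.75 × (1 − 0.373813) = 0.469640.
Expected differing sites = pL ≈ 0.469640 × 1768 = 830.32352 ≈ 830.

830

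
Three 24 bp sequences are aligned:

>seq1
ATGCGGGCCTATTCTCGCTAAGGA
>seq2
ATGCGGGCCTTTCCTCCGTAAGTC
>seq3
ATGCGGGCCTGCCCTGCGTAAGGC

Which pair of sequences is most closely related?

seq2 and seq3

seq1–seq2: 6/24 differ, p = 0.250, d = 0.304.
seq1–seq3: 7/24 differ, p = 0.292, d = 0.369.
seq2–seq3: 4/24 differ, p = 0.167, d = 0.188.
The smallest distance is between seq2 and seq3.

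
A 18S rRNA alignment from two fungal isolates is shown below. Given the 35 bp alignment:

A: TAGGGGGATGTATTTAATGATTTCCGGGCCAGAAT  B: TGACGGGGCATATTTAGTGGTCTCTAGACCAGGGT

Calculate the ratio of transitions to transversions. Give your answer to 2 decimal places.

13.00

Transitions are A↔G and C↔T; transversions are all other mismatches.
Transitions: 13. Transversions: 1.
R = 13/1 = 13.00.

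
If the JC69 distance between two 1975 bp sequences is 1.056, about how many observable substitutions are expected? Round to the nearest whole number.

1119

Invert JC69: p = (3/4)(1 − e^(−4d/3)) = 0.75 × (1 − e^(-1.408)) = 0.75 × (1 − 0.244632) = 0.566526.
Expected differing sites = pL ≈ 0.566526 × 1975 = 1118.88885 ≈ 1119.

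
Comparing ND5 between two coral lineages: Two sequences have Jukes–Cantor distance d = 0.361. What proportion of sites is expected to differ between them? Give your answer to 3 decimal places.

0.287

p = (3/4)(1 − e^(−4d/3)) = 0.75 × (1 − e^(-0.481333)) = 0.75 × (1 − 0.617959) = 0.286531.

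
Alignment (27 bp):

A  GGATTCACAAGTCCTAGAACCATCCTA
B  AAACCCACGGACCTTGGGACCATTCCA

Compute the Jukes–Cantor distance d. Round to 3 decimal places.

0.770

The sequences differ at 13 of 27 sites, so p = 13/27 ≈ 0.481481.
d = −(3/4) ln(1 − 4p/3) = −0.75 ln(1 − 0.641975) = −0.75 ln(0.358025)
  = −0.75 × (-1.027152) = 0.770364 substitutions/site.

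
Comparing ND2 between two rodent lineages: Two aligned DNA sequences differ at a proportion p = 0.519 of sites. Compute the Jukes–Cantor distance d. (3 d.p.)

d = −(3/4) ln(1 − 4p/3) = −0.75 ln(1 − 0.692) = −0.75 ln(0.308)
  = −0.75 × (-1.177655) = 0.883241 substitutions/site.

0.883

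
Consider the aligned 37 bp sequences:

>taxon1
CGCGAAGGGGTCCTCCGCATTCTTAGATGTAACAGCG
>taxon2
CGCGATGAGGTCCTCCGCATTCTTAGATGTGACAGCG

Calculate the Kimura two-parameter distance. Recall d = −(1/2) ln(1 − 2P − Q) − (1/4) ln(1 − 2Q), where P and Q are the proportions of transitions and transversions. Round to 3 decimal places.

Of 37 sites, 2 differences are transitions and 1 are transversions, so P = 2/37 ≈ 0.054054 and Q = 1/37 ≈ 0.027027.
Under the Kimura two-parameter model, d = −½ ln(1 − 2P − Q) − ¼ ln(1 − 2Q).
1 − 2P − Q = 0.864865, giving −½ ln(0.864865) = 0.072591.
1 − 2Q = 0.945946, giving −¼ ln(0.945946) = 0.013892.
d = 0.072591 + 0.013892 = 0.086483.

0.086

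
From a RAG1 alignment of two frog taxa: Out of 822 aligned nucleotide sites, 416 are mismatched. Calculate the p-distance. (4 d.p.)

p = 416/822 = 0.506082… ≈ 0.5061 (to 4 d.p.).

0.5061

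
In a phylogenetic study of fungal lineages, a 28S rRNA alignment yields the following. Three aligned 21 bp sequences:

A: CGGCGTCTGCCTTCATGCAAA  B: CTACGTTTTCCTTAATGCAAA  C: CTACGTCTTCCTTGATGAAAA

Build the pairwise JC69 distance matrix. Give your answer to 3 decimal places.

A–B: 5/21 sites differ → p ≈ 0.238095, d = −0.75 ln(1 − 0.31746) = 0.286451 ≈ 0.286.
A–C: 5/21 sites differ → p ≈ 0.238095, d = −0.75 ln(1 − 0.31746) = 0.286451 ≈ 0.286.
B–C: 3/21 sites differ → p ≈ 0.142857, d = −0.75 ln(1 − 0.190476) = 0.158482 ≈ 0.158.

d(A,B) = 0.286, d(A,C) = 0.286, d(B,C) = 0.158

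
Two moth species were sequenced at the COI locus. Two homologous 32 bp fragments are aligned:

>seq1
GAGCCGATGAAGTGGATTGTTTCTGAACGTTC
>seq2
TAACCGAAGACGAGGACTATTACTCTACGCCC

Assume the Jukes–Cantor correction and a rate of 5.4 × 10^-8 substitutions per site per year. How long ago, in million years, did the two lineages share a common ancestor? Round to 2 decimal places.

4.81

The sequences differ at 12 of 32 sites, so p = 12/32 = 0.375.
d = −(3/4) ln(1 − 4p/3) = −0.75 ln(1 − 0.5) = −0.75 ln(0.5)
  = −0.75 × (-0.693147) = 0.519860 substitutions/site.
Under a molecular clock d = 2μt, so t = d/(2μ) = 0.519860 / (2 × 5.4 × 10^-8) = 4.81 million years.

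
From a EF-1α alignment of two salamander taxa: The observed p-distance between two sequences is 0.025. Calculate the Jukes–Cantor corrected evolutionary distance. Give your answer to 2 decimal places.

d = −(3/4) ln(1 − 4p/3) = −0.75 ln(1 − 0.033333) = −0.75 ln(0.966667)
  = −0.75 × (-0.033901) = 0.025426 substitutions/site.

0.03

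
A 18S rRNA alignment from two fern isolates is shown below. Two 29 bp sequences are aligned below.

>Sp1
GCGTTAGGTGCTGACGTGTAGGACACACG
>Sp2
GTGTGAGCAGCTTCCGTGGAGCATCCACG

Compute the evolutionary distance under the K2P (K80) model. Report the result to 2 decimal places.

0.47

Of 29 sites, 2 differences are transitions and 8 are transversions, so P = 2/29 ≈ 0.068966 and Q = 8/29 ≈ 0.275862.
Under the Kimura two-parameter model, d = −½ ln(1 − 2P − Q) − ¼ ln(1 − 2Q).
1 − 2P − Q = 0.586206, giving −½ ln(0.586206) = 0.267042.
1 − 2Q = 0.448276, giving −¼ ln(0.448276) = 0.200587.
d = 0.267042 + 0.200587 = 0.467629.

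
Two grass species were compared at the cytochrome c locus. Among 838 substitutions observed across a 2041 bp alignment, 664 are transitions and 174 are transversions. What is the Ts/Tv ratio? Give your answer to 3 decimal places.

3.816

R = 664/174 = 3.816091… ≈ 3.816 (to 3 d.p.).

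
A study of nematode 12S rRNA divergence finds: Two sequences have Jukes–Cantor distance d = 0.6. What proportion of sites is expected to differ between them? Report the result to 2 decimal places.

p = (3/4)(1 − e^(−4d/3)) = 0.75 × (1 − e^(-0.8)) = 0.75 × (1 − 0.449329) = 0.413003.

0.41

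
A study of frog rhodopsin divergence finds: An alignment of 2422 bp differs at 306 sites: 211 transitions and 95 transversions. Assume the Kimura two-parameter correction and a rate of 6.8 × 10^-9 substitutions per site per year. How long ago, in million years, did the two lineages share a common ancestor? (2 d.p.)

10.33

P = 211/2422 ≈ 0.087118 and Q = 95/2422 ≈ 0.039224.
Under the Kimura two-parameter model, d = −½ ln(1 − 2P − Q) − ¼ ln(1 − 2Q).
1 − 2P − Q = 0.78654, giving −½ ln(0.78654) = 0.120056.
1 − 2Q = 0.921552, giving −¼ ln(0.921552) = 0.020424.
d = 0.120056 + 0.020424 = 0.140480.
Under a molecular clock d = 2μt, so t = d/(2μ) = 0.140480 / (2 × 6.8 × 10^-9) = 10.33 million years.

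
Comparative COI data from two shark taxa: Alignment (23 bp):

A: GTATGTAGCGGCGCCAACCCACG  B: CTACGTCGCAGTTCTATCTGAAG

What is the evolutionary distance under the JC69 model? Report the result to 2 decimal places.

The sequences differ at 11 of 23 sites, so p = 11/23 ≈ 0.478261.
d = −(3/4) ln(1 − 4p/3) = −0.75 ln(1 − 0.637681) = −0.75 ln(0.362319)
  = −0.75 × (-1.015230) = 0.761423 substitutions/site.

0.76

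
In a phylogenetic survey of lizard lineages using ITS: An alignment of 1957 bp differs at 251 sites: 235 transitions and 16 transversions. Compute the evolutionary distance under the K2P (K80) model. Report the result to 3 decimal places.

P = 235/1957 ≈ 0.120082 and Q = 16/1957 ≈ 0.008176.
Under the Kimura two-parameter model, d = −½ ln(1 − 2P − Q) − ¼ ln(1 − 2Q).
1 − 2P − Q = 0.75166, giving −½ ln(0.75166) = 0.142736.
1 − 2Q = 0.983648, giving −¼ ln(0.983648) = 0.004122.
d = 0.142736 + 0.004122 = 0.146858.

0.147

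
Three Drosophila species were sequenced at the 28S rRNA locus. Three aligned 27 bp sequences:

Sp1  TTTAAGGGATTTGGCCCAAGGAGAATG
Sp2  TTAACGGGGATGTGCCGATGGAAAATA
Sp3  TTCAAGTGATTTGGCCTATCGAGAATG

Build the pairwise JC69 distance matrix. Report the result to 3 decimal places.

d(Sp1,Sp2) = 0.511, d(Sp1,Sp3) = 0.213, d(Sp2,Sp3) = 0.588

Sp1–Sp2: 10/27 sites differ → p ≈ 0.37037, d = −0.75 ln(1 − 0.493827) = 0.510658 ≈ 0.511.
Sp1–Sp3: 5/27 sites differ → p ≈ 0.185185, d = −0.75 ln(1 − 0.246913) = 0.212681 ≈ 0.213.
Sp2–Sp3: 11/27 sites differ → p ≈ 0.407407, d = −0.75 ln(1 − 0.543209) = 0.587647 ≈ 0.588.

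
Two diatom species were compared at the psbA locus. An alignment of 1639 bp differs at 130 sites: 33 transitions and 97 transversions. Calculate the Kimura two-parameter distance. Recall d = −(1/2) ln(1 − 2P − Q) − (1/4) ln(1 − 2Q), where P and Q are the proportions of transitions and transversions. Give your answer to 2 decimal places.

0.08

P = 33/1639 ≈ 0.020134 and Q = 97/1639 ≈ 0.059182.
Under the Kimura two-parameter model, d = −½ ln(1 − 2P − Q) − ¼ ln(1 − 2Q).
1 − 2P − Q = 0.90055, giving −½ ln(0.90055) = 0.052375.
1 − 2Q = 0.881636, giving −¼ ln(0.881636) = 0.031494.
d = 0.052375 + 0.031494 = 0.083869.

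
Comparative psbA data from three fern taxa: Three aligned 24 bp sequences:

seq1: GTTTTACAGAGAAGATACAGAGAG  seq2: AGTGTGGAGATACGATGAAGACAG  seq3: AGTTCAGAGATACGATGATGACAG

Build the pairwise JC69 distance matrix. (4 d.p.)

d(seq1,seq2) = 0.6082, d(seq1,seq3) = 0.6082, d(seq2,seq3) = 0.1885

seq1–seq2: 10/24 sites differ → p ≈ 0.416667, d = −0.75 ln(1 − 0.555556) = 0.608198 ≈ 0.6082.
seq1–seq3: 10/24 sites differ → p ≈ 0.416667, d = −0.75 ln(1 − 0.555556) = 0.608198 ≈ 0.6082.
seq2–seq3: 4/24 sites differ → p ≈ 0.166667, d = −0.75 ln(1 − 0.222223) = 0.188487 ≈ 0.1885.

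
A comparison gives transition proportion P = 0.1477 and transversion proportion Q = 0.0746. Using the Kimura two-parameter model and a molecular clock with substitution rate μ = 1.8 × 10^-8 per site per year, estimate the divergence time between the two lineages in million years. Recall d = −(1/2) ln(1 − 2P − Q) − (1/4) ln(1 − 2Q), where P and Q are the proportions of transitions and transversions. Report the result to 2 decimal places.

Under the Kimura two-parameter model, d = −½ ln(1 − 2P − Q) − ¼ ln(1 − 2Q).
1 − 2P − Q = 0.63, giving −½ ln(0.63) = 0.231018.
1 − 2Q = 0.8508, giving −¼ ln(0.8508) = 0.040395.
d = 0.231018 + 0.040395 = 0.271413.
Under a molecular clock d = 2μt, so t = d/(2μ) = 0.271413 / (2 × 1.8 × 10^-8) = 7.54 million years.

7.54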